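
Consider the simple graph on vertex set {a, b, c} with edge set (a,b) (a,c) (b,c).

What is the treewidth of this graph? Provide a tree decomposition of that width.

A single bag containing all 3 vertices is trivially a valid decomposition of width 2. On the other hand G contains the 3-clique {a, b, c}. A clique must lie in a single bag of any decomposition, so no decomposition can have width below 2. Hence tw(G) = 2 exactly.

Treewidth 2.
One such decomposition:
Bags: B1 = {a, b, c}
Tree: (single bag)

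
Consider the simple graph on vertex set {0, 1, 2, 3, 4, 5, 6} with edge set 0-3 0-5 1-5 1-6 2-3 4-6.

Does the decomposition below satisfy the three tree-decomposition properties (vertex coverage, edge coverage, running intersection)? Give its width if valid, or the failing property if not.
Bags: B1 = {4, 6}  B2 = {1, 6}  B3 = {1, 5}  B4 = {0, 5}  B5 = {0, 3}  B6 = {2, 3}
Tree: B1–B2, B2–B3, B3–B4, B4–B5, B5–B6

Checking the three conditions: (i) the bags cover all of {0, 1, 2, 3, 4, 5, 6}; (ii) for each edge, some bag contains both endpoints; (iii) the bags containing any fixed vertex form a subtree. All hold, so the decomposition is valid with width 2 − 1 = 1.

Yes; width 1.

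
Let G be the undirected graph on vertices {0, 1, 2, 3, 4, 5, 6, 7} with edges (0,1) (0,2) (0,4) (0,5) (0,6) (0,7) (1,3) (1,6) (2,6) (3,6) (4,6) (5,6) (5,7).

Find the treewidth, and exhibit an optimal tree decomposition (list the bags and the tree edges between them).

Each bag holds 3 vertices, so the decomposition has width 2, which upper-bounds the treewidth. For the lower bound, the 3 vertices {0, 1, 6} are pairwise adjacent, and any tree decomposition puts a clique entirely inside one bag — forcing width ≥ 2. Therefore the treewidth is 2.

Treewidth 2.
One optimal decomposition is:
Bags: B1 = {0, 4, 6}  B2 = {0, 2, 6}  B3 = {0, 1, 6}  B4 = {0, 5, 6}  B5 = {0, 5, 7}  B6 = {1, 3, 6}
Tree: B1–B2, B1–B3, B1–B4, B4–B5, B3–B6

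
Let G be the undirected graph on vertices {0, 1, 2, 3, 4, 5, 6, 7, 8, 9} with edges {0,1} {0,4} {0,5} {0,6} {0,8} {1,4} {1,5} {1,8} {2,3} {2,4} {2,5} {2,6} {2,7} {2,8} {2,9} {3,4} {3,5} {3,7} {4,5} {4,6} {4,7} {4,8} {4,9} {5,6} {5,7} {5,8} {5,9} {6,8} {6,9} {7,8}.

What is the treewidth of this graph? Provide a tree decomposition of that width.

Treewidth 4.
Bags: B1 = {2, 4, 5, 7, 8}  B2 = {2, 4, 5, 6, 8}  B3 = {0, 4, 5, 6, 8}  B4 = {0, 1, 4, 5, 8}  B5 = {2, 4, 5, 6, 9}  B6 = {2, 3, 4, 5, 7}
Tree: B1–B2, B2–B3, B3–B4, B2–B5, B1–B6

The largest bag has 5 vertices, giving width 4; this decomposition certifies tw(G) ≤ 4. Conversely, {0, 1, 4, 5, 8} is a clique of size 5, and the vertices of any clique must share a bag in every tree decomposition; so some bag has ≥ 5 vertices and tw(G) ≥ 4. Combining the bounds, tw(G) = 4.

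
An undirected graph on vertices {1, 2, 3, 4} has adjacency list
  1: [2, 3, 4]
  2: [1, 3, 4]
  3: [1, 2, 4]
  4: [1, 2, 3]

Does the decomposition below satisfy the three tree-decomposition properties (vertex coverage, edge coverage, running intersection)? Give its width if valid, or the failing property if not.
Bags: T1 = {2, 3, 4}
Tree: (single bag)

No — vertex 1 appears in no bag.

A tree decomposition must satisfy three properties: every vertex lies in some bag; for every edge, both endpoints lie together in some bag; and for every vertex, the bags containing it form a connected subtree. Here vertex 1 appears in no bag, so the decomposition is invalid.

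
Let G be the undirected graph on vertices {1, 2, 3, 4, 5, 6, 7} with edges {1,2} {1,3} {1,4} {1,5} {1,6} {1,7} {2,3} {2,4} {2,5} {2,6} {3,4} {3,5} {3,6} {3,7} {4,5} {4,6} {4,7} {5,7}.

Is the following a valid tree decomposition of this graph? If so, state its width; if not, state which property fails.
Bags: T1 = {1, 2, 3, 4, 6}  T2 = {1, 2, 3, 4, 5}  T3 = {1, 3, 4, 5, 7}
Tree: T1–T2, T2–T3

Checking the three conditions: (i) the bags cover all of {1, 2, 3, 4, 5, 6, 7}; (ii) for each edge, some bag contains both endpoints; (iii) the bags containing any fixed vertex form a subtree. All hold, so the decomposition is valid with width 5 − 1 = 4.

Yes; width 4.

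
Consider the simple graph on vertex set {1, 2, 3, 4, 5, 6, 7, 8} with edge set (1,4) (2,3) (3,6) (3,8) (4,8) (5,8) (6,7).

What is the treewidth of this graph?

1

A width-1 tree decomposition is:
Bags: B1 = {3, 8}  B2 = {5, 8}  B3 = {4, 8}  B4 = {3, 6}  B5 = {6, 7}  B6 = {1, 4}  B7 = {2, 3}
Tree: B1–B2, B2–B3, B1–B4, B4–B5, B3–B6, B4–B7
The largest bag has 2 vertices, giving width 1; this decomposition certifies tw(G) ≤ 1. Any graph with an edge has treewidth ≥ 1, and G has the edge 8–3. Therefore the treewidth is 1.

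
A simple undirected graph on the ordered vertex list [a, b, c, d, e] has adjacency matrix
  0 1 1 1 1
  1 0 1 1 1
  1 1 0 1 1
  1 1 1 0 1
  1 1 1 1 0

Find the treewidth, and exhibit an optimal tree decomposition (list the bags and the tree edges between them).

Treewidth 4.
One optimal decomposition is:
Bags: B1 = {a, b, c, d, e}
Tree: (single bag)

With just one bag of size 5, the width is 5 − 1 = 4, so tw(G) ≤ 4. On the other hand G contains the 5-clique {a, b, c, d, e}. A clique must lie in a single bag of any decomposition, so no decomposition can have width below 4. Combining the bounds, tw(G) = 4.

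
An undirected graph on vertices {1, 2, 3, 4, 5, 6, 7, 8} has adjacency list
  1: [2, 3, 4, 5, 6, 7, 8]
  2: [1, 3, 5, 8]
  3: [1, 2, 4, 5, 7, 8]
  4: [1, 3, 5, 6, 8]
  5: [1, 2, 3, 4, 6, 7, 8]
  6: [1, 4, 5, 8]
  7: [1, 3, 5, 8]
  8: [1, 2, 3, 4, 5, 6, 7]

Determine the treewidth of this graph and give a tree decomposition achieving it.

Every bag has size at most 5, so the width is 5 − 1 = 4 and tw(G) ≤ 4. On the other hand G contains the 5-clique {1, 2, 3, 5, 8}. A clique must lie in a single bag of any decomposition, so no decomposition can have width below 4. The upper and lower bounds meet at 4, so that is the treewidth.

Treewidth 4.
Bags: B1 = {1, 3, 4, 5, 8}  B2 = {1, 2, 3, 5, 8}  B3 = {1, 4, 5, 6, 8}  B4 = {1, 3, 5, 7, 8}
Tree: B1–B2, B1–B3, B2–B4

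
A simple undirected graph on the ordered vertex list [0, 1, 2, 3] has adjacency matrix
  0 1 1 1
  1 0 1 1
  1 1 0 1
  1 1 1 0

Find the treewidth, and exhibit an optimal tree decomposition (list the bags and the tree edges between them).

A single bag containing all 4 vertices is trivially a valid decomposition of width 3. Conversely, {0, 1, 2, 3} is a clique of size 4, and the vertices of any clique must share a bag in every tree decomposition; so some bag has ≥ 4 vertices and tw(G) ≥ 3. The upper and lower bounds meet at 3, so that is the treewidth.

Treewidth 3.
One optimal decomposition is:
Bags: B1 = {0, 1, 2, 3}
Tree: (single bag)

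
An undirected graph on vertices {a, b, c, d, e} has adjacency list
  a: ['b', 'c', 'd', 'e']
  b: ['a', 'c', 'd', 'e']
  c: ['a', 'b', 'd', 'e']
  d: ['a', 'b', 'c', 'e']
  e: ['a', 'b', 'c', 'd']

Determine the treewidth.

A width-4 tree decomposition is:
Bags: B1 = {a, b, c, d, e}
Tree: (single bag)
With just one bag of size 5, the width is 5 − 1 = 4, so tw(G) ≤ 4. For the lower bound, the 5 vertices {a, b, c, d, e} are pairwise adjacent, and any tree decomposition puts a clique entirely inside one bag — forcing width ≥ 4. Therefore the treewidth is 4.

4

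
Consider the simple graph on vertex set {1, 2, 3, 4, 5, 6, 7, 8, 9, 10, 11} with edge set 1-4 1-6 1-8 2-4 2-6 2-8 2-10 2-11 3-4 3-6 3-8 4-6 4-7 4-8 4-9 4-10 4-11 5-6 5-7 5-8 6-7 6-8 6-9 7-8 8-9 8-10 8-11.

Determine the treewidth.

3

A width-3 tree decomposition is:
Bags: B1 = {2, 4, 6, 8}  B2 = {3, 4, 6, 8}  B3 = {2, 4, 8, 11}  B4 = {1, 4, 6, 8}  B5 = {4, 6, 7, 8}  B6 = {4, 6, 8, 9}  B7 = {2, 4, 8, 10}  B8 = {5, 6, 7, 8}
Tree: B1–B2, B1–B3, B1–B4, B2–B5, B1–B6, B3–B7, B5–B8
The largest bag has 4 vertices, giving width 3; this decomposition certifies tw(G) ≤ 3. On the other hand G contains the 4-clique {2, 4, 8, 10}. A clique must lie in a single bag of any decomposition, so no decomposition can have width below 3. Hence tw(G) = 3 exactly.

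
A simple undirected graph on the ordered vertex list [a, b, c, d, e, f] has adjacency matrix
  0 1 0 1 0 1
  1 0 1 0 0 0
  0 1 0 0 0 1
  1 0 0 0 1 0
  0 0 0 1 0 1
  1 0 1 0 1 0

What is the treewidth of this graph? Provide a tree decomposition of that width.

Each bag holds 3 vertices, so the decomposition has width 2, which upper-bounds the treewidth. The edges e–d–a–f–e form a cycle, so G is not a tree and its treewidth is at least 2. Therefore the treewidth is 2.

Treewidth 2.
One such decomposition:
Bags: B1 = {d, e, f}  B2 = {a, d, f}  B3 = {a, c, f}  B4 = {a, b, c}
Tree: B1–B2, B2–B3, B3–B4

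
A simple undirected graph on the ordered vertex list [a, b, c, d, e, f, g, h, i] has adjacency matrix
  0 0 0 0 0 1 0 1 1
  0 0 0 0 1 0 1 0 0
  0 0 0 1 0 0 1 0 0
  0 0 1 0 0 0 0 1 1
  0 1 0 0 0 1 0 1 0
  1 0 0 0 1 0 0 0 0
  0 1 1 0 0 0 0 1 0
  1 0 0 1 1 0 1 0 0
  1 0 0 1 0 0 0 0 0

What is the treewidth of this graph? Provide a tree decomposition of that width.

Treewidth 3.
One optimal decomposition is:
Bags: B1 = {b, c, d, g}  B2 = {b, d, g, h}  B3 = {b, d, e, h}  B4 = {d, e, h, i}  B5 = {a, e, h, i}  B6 = {a, e, f, i}
Tree: B1–B2, B2–B3, B3–B4, B4–B5, B5–B6

Every bag has size at most 4, so the width is 4 − 1 = 3 and tw(G) ≤ 3. For the lower bound: the 4 vertex sets {b,c,g}, {d}, {h}, {a,e,f,i} are disjoint, each induces a connected subgraph, and every pair is joined by at least one edge of G. Contracting each set to a single vertex therefore yields K_{4} as a minor, and since treewidth is minor-monotone, tw(G) ≥ tw(K_{4}) = 3. Combining the bounds, tw(G) = 3.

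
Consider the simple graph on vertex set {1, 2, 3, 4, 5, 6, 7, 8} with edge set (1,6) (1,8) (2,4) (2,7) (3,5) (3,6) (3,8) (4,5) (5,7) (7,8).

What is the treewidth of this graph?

A width-2 tree decomposition is:
Bags: B1 = {1, 6, 8}  B2 = {3, 6, 8}  B3 = {3, 7, 8}  B4 = {3, 5, 7}  B5 = {2, 5, 7}  B6 = {2, 4, 5}
Tree: B1–B2, B2–B3, B3–B4, B4–B5, B5–B6
The largest bag has 3 vertices, giving width 2; this decomposition certifies tw(G) ≤ 2. The edges 1–6–3–8–1 form a cycle, so G is not a tree and its treewidth is at least 2. Combining the bounds, tw(G) = 2.

2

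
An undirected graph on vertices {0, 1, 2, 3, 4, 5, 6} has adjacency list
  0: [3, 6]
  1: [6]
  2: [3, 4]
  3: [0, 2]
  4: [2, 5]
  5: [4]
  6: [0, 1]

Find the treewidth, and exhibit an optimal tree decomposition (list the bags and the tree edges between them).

Treewidth 1.
One optimal decomposition is:
Bags: B1 = {1, 6}  B2 = {0, 6}  B3 = {0, 3}  B4 = {2, 3}  B5 = {2, 4}  B6 = {4, 5}
Tree: B1–B2, B2–B3, B3–B4, B4–B5, B5–B6

The largest bag has 2 vertices, giving width 1; this decomposition certifies tw(G) ≤ 1. Since G has at least one edge (e.g. 1–6), it is not an edgeless graph, so tw(G) ≥ 1. Hence tw(G) = 1 exactly.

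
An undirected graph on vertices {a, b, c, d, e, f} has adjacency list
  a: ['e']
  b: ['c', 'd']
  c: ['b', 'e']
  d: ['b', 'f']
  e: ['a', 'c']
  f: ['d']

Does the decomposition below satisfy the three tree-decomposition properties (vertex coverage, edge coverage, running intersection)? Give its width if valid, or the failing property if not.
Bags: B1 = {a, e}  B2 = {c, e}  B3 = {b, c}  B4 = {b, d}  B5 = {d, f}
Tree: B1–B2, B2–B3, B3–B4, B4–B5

Every vertex of G appears in some bag (union = {a, b, c, d, e, f}); every edge is covered by a bag; and for each vertex v the set of bags containing v is connected in the bag tree. The decomposition is therefore valid. The largest bag has 2 vertices, so the width is 1.

Yes; width 1.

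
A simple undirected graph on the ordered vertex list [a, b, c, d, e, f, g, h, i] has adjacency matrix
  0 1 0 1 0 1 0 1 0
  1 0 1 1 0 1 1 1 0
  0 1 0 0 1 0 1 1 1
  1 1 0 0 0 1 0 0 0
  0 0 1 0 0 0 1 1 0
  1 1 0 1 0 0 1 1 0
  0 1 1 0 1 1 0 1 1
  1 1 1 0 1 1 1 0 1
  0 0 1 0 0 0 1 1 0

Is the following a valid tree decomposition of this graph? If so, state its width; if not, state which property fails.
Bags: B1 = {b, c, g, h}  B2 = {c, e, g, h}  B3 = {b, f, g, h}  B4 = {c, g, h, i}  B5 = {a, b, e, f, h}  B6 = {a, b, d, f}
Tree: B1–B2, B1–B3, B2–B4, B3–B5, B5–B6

A tree decomposition must satisfy three properties: every vertex lies in some bag; for every edge, both endpoints lie together in some bag; and for every vertex, the bags containing it form a connected subtree. Here bags containing vertex e are not connected in the tree, so the decomposition is invalid.

No — bags containing vertex e are not connected in the tree.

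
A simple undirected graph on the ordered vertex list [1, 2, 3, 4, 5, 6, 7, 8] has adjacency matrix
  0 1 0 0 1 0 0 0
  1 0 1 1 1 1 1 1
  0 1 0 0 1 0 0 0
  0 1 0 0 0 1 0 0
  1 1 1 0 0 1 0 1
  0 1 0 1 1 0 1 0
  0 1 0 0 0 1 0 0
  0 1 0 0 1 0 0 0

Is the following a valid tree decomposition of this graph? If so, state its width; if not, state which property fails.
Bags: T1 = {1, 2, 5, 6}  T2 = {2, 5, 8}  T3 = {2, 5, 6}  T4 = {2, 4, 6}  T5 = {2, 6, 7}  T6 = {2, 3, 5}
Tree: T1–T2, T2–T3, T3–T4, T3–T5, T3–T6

No — bags containing vertex 6 are not connected in the tree.

A tree decomposition must satisfy three properties: every vertex lies in some bag; for every edge, both endpoints lie together in some bag; and for every vertex, the bags containing it form a connected subtree. Here bags containing vertex 6 are not connected in the tree, so the decomposition is invalid.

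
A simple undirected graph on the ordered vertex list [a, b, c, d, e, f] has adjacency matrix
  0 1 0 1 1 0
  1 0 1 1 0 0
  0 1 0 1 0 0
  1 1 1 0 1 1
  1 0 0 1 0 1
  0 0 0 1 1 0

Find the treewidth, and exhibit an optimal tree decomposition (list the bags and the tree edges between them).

Each bag holds 3 vertices, so the decomposition has width 2, which upper-bounds the treewidth. For the lower bound, the 3 vertices {d, e, f} are pairwise adjacent, and any tree decomposition puts a clique entirely inside one bag — forcing width ≥ 2. Therefore the treewidth is 2.

Treewidth 2.
One optimal decomposition is:
Bags: B1 = {a, b, d}  B2 = {b, c, d}  B3 = {a, d, e}  B4 = {d, e, f}
Tree: B1–B2, B1–B3, B3–B4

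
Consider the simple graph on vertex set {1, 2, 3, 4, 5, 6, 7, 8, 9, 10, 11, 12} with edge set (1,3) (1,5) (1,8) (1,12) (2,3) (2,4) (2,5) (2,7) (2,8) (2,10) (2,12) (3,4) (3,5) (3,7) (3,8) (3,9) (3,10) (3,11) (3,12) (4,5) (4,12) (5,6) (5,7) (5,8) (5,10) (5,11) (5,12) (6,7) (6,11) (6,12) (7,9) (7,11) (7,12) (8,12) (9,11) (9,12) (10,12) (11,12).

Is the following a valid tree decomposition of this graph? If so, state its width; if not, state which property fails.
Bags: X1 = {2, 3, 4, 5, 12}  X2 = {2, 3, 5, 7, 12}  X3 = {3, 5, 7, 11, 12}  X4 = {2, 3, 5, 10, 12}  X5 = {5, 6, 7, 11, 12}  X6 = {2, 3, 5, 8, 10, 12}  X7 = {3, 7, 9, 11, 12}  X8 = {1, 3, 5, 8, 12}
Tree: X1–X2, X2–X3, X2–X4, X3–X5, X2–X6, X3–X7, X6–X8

A tree decomposition must satisfy three properties: every vertex lies in some bag; for every edge, both endpoints lie together in some bag; and for every vertex, the bags containing it form a connected subtree. Here bags containing vertex 10 are not connected in the tree, so the decomposition is invalid.

No — bags containing vertex 10 are not connected in the tree.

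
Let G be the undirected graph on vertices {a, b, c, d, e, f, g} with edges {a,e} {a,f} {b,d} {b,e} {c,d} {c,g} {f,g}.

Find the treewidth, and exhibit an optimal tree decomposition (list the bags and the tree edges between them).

Treewidth 2.
One such decomposition:
Bags: B1 = {c, d, g}  B2 = {b, d, g}  B3 = {b, e, g}  B4 = {a, e, g}  B5 = {a, f, g}
Tree: B1–B2, B2–B3, B3–B4, B4–B5

The largest bag has 3 vertices, giving width 2; this decomposition certifies tw(G) ≤ 2. The edges g–c–d–b–e–a–f–g form a cycle, so G is not a tree and its treewidth is at least 2. Combining the bounds, tw(G) = 2.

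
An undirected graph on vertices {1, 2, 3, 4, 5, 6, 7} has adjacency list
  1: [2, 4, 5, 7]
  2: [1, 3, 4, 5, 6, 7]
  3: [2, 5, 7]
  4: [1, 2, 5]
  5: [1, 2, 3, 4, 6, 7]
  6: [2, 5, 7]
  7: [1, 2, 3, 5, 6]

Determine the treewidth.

A width-3 tree decomposition is:
Bags: B1 = {1, 2, 5, 7}  B2 = {1, 2, 4, 5}  B3 = {2, 5, 6, 7}  B4 = {2, 3, 5, 7}
Tree: B1–B2, B1–B3, B3–B4
Every bag has size at most 4, so the width is 4 − 1 = 3 and tw(G) ≤ 3. On the other hand G contains the 4-clique {1, 2, 4, 5}. A clique must lie in a single bag of any decomposition, so no decomposition can have width below 3. Therefore the treewidth is 3.

3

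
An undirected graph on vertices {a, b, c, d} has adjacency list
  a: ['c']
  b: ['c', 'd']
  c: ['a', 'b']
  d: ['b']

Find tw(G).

A width-1 tree decomposition is:
Bags: B1 = {b, d}  B2 = {b, c}  B3 = {a, c}
Tree: B1–B2, B2–B3
Each bag holds 2 vertices, so the decomposition has width 1, which upper-bounds the treewidth. Since G has at least one edge (e.g. d–b), it is not an edgeless graph, so tw(G) ≥ 1. Therefore the treewidth is 1.

1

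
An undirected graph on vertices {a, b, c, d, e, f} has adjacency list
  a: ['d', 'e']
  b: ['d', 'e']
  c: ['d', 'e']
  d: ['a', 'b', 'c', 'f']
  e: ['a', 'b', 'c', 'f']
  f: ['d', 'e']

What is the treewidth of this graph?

A width-2 tree decomposition is:
Bags: B1 = {c, d, e}  B2 = {a, d, e}  B3 = {d, e, f}  B4 = {b, d, e}
Tree: B1–B2, B2–B3, B3–B4
The largest bag has 3 vertices, giving width 2; this decomposition certifies tw(G) ≤ 2. Since c–e–a–d–c is a cycle in G, G is not acyclic. Forests are exactly the graphs of treewidth ≤ 1, so tw(G) ≥ 2. Therefore the treewidth is 2.

2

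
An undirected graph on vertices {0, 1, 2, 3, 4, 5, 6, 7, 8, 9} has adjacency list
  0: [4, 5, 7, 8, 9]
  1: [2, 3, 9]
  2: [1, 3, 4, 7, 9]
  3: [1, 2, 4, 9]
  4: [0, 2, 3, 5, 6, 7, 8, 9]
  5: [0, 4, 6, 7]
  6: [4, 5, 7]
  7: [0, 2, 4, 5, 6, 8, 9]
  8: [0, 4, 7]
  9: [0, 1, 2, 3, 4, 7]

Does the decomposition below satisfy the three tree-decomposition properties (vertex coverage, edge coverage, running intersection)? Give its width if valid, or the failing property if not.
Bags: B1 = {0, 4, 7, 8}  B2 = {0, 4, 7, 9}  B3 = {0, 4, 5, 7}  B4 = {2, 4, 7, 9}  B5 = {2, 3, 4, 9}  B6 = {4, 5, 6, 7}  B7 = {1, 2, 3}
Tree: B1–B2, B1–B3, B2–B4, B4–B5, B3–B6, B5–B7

No — edge (9,1) lies in no bag.

A tree decomposition must satisfy three properties: every vertex lies in some bag; for every edge, both endpoints lie together in some bag; and for every vertex, the bags containing it form a connected subtree. Here edge (9,1) lies in no bag, so the decomposition is invalid.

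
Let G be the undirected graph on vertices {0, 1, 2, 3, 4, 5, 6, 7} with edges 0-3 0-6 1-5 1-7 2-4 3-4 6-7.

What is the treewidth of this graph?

A width-1 tree decomposition is:
Bags: B1 = {2, 4}  B2 = {3, 4}  B3 = {0, 3}  B4 = {0, 6}  B5 = {6, 7}  B6 = {1, 7}  B7 = {1, 5}
Tree: B1–B2, B2–B3, B3–B4, B4–B5, B5–B6, B6–B7
Each bag holds 2 vertices, so the decomposition has width 1, which upper-bounds the treewidth. G has an edge, so its treewidth is at least 1. Combining the bounds, tw(G) = 1.

1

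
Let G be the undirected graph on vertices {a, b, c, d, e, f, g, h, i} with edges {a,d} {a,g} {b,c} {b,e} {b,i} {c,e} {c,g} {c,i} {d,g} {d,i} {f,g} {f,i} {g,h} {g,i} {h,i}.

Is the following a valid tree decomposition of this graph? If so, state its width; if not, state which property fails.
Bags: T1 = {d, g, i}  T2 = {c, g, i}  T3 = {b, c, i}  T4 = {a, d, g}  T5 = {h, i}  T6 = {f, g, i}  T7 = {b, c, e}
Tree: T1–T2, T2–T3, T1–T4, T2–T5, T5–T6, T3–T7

No — edge (g,h) lies in no bag.

A tree decomposition must satisfy three properties: every vertex lies in some bag; for every edge, both endpoints lie together in some bag; and for every vertex, the bags containing it form a connected subtree. Here edge (g,h) lies in no bag, so the decomposition is invalid.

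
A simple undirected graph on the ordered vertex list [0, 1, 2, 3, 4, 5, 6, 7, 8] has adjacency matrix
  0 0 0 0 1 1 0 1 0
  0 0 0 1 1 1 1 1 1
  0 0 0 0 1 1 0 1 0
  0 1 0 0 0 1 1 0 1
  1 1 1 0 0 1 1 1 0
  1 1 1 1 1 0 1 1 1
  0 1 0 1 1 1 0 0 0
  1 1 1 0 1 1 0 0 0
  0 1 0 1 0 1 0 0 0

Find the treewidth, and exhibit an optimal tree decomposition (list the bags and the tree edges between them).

Treewidth 3.
Bags: B1 = {1, 4, 5, 7}  B2 = {2, 4, 5, 7}  B3 = {0, 4, 5, 7}  B4 = {1, 4, 5, 6}  B5 = {1, 3, 5, 6}  B6 = {1, 3, 5, 8}
Tree: B1–B2, B1–B3, B1–B4, B4–B5, B5–B6

The largest bag has 4 vertices, giving width 3; this decomposition certifies tw(G) ≤ 3. On the other hand G contains the 4-clique {0, 4, 5, 7}. A clique must lie in a single bag of any decomposition, so no decomposition can have width below 3. Hence tw(G) = 3 exactly.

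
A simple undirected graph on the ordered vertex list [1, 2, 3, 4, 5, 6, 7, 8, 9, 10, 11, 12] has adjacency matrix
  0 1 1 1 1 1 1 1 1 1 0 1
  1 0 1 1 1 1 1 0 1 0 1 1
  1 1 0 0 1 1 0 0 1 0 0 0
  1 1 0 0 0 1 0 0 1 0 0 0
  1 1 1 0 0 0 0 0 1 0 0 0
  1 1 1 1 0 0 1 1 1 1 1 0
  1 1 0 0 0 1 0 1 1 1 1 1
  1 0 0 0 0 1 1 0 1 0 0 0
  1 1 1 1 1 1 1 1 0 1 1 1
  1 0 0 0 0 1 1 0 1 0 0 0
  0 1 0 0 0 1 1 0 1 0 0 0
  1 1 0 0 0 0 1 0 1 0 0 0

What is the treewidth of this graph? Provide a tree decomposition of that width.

Treewidth 4.
Bags: B1 = {1, 2, 6, 7, 9}  B2 = {1, 2, 7, 9, 12}  B3 = {1, 2, 3, 6, 9}  B4 = {1, 6, 7, 9, 10}  B5 = {1, 2, 3, 5, 9}  B6 = {1, 6, 7, 8, 9}  B7 = {1, 2, 4, 6, 9}  B8 = {2, 6, 7, 9, 11}
Tree: B1–B2, B1–B3, B1–B4, B3–B5, B4–B6, B1–B7, B1–B8

Every bag has size at most 5, so the width is 5 − 1 = 4 and tw(G) ≤ 4. On the other hand G contains the 5-clique {1, 6, 7, 8, 9}. A clique must lie in a single bag of any decomposition, so no decomposition can have width below 4. Hence tw(G) = 4 exactly.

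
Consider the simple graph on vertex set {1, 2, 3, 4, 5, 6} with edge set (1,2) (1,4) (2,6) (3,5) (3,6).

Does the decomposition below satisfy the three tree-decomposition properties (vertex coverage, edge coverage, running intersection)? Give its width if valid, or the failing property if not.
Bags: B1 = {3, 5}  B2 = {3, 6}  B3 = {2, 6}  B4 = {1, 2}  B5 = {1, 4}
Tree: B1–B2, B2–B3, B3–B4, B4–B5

Checking the three conditions: (i) the bags cover all of {1, 2, 3, 4, 5, 6}; (ii) for each edge, some bag contains both endpoints; (iii) the bags containing any fixed vertex form a subtree. All hold, so the decomposition is valid with width 2 − 1 = 1.

Yes; width 1.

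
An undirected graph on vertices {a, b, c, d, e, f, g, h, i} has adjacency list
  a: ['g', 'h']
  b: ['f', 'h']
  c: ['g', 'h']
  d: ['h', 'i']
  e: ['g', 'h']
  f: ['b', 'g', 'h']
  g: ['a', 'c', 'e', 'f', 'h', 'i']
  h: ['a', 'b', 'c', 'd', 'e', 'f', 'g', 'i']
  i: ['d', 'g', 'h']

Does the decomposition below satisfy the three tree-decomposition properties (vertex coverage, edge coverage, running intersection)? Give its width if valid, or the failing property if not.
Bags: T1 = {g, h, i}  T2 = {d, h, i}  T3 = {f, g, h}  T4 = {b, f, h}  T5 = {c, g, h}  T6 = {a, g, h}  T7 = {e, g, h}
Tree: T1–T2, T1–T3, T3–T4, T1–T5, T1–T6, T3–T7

Checking the three conditions: (i) the bags cover all of {a, b, c, d, e, f, g, h, i}; (ii) for each edge, some bag contains both endpoints; (iii) the bags containing any fixed vertex form a subtree. All hold, so the decomposition is valid with width 3 − 1 = 2.

Yes; width 2.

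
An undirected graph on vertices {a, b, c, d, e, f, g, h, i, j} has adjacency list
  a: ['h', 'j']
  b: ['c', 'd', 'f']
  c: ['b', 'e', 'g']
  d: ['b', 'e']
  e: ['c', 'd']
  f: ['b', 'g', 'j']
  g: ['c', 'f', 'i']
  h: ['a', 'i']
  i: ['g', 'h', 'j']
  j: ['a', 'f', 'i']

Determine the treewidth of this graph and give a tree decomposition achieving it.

Every bag has size at most 3, so the width is 3 − 1 = 2 and tw(G) ≤ 2. The edges d–e–c–b–d form a cycle, so G is not a tree and its treewidth is at least 2. Combining the bounds, tw(G) = 2.

Treewidth 2.
One such decomposition:
Bags: B1 = {b, d, e}  B2 = {b, c, e}  B3 = {b, c, f}  B4 = {c, f, g}  B5 = {f, g, j}  B6 = {g, i, j}  B7 = {a, i, j}  B8 = {a, h, i}
Tree: B1–B2, B2–B3, B3–B4, B4–B5, B5–B6, B6–B7, B7–B8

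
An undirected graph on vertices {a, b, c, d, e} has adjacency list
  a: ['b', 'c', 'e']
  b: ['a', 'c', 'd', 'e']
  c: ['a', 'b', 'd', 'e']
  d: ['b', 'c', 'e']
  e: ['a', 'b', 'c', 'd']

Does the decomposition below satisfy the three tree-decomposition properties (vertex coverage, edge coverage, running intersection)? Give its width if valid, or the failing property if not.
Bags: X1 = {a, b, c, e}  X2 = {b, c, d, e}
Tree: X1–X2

Vertex coverage: the bags together contain {a, b, c, d, e}, the full vertex set. Edge coverage: each edge of G has both endpoints in at least one bag. Running intersection: for every vertex, the bags containing it form a connected subtree. All three properties hold, so this is a valid tree decomposition of width max|bag| − 1 = 3, and hence tw(G) ≤ 3.

Yes; width 3.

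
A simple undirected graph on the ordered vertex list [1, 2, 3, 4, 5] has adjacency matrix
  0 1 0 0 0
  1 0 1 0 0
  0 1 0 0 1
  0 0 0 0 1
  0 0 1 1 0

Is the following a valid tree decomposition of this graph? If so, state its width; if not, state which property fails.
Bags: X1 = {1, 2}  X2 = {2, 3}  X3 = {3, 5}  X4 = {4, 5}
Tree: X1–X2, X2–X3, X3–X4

Every vertex of G appears in some bag (union = {1, 2, 3, 4, 5}); every edge is covered by a bag; and for each vertex v the set of bags containing v is connected in the bag tree. The decomposition is therefore valid. The largest bag has 2 vertices, so the width is 1.

Yes; width 1.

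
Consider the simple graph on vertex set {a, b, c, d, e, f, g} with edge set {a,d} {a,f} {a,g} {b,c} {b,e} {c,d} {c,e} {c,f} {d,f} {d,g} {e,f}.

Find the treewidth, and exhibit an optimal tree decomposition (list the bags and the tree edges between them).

Treewidth 2.
One such decomposition:
Bags: B1 = {c, e, f}  B2 = {c, d, f}  B3 = {b, c, e}  B4 = {a, d, f}  B5 = {a, d, g}
Tree: B1–B2, B1–B3, B2–B4, B4–B5

Every bag has size at most 3, so the width is 3 − 1 = 2 and tw(G) ≤ 2. Conversely, {a, d, g} is a clique of size 3, and the vertices of any clique must share a bag in every tree decomposition; so some bag has ≥ 3 vertices and tw(G) ≥ 2. The upper and lower bounds meet at 2, so that is the treewidth.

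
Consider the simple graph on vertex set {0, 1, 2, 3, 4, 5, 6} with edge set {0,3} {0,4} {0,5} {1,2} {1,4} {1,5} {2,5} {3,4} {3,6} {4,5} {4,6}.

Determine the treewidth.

A width-2 tree decomposition is:
Bags: B1 = {1, 2, 5}  B2 = {1, 4, 5}  B3 = {0, 4, 5}  B4 = {0, 3, 4}  B5 = {3, 4, 6}
Tree: B1–B2, B2–B3, B3–B4, B4–B5
Each bag holds 3 vertices, so the decomposition has width 2, which upper-bounds the treewidth. For the lower bound, the 3 vertices {1, 2, 5} are pairwise adjacent, and any tree decomposition puts a clique entirely inside one bag — forcing width ≥ 2. Hence tw(G) = 2 exactly.

2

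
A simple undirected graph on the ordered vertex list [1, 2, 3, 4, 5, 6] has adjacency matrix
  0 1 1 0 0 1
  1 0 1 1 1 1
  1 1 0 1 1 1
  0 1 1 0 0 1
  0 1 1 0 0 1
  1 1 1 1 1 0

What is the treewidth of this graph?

3

A width-3 tree decomposition is:
Bags: B1 = {2, 3, 4, 6}  B2 = {1, 2, 3, 6}  B3 = {2, 3, 5, 6}
Tree: B1–B2, B2–B3
The largest bag has 4 vertices, giving width 3; this decomposition certifies tw(G) ≤ 3. For the lower bound, the 4 vertices {1, 2, 3, 6} are pairwise adjacent, and any tree decomposition puts a clique entirely inside one bag — forcing width ≥ 3. Hence tw(G) = 3 exactly.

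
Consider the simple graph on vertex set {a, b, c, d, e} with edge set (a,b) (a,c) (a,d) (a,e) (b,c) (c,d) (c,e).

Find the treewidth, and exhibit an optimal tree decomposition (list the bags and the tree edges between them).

Treewidth 2.
One optimal decomposition is:
Bags: B1 = {a, c, e}  B2 = {a, c, d}  B3 = {a, b, c}
Tree: B1–B2, B1–B3

The largest bag has 3 vertices, giving width 2; this decomposition certifies tw(G) ≤ 2. Conversely, {a, c, d} is a clique of size 3, and the vertices of any clique must share a bag in every tree decomposition; so some bag has ≥ 3 vertices and tw(G) ≥ 2. Combining the bounds, tw(G) = 2.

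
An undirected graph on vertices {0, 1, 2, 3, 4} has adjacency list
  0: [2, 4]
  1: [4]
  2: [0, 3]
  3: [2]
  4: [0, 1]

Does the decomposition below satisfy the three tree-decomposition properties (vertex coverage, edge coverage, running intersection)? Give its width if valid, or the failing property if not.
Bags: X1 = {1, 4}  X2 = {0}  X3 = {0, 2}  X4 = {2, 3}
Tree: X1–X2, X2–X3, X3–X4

A tree decomposition must satisfy three properties: every vertex lies in some bag; for every edge, both endpoints lie together in some bag; and for every vertex, the bags containing it form a connected subtree. Here edge (4,0) lies in no bag, so the decomposition is invalid.

No — edge (4,0) lies in no bag.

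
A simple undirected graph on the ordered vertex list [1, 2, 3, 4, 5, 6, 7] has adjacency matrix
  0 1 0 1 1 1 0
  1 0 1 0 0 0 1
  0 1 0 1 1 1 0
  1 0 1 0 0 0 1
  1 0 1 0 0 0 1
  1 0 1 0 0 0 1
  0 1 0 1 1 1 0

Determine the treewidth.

3

A width-3 tree decomposition is:
Bags: B1 = {1, 3, 5, 7}  B2 = {1, 3, 4, 7}  B3 = {1, 3, 6, 7}  B4 = {1, 2, 3, 7}
Tree: B1–B2, B2–B3, B3–B4
Each bag holds 4 vertices, so the decomposition has width 3, which upper-bounds the treewidth. For the lower bound: the 4 vertex sets {3,5}, {1,4}, {7}, {6} are disjoint, each induces a connected subgraph, and every pair is joined by at least one edge of G. Contracting each set to a single vertex therefore yields K_{4} as a minor, and since treewidth is minor-monotone, tw(G) ≥ tw(K_{4}) = 3. Hence tw(G) = 3 exactly.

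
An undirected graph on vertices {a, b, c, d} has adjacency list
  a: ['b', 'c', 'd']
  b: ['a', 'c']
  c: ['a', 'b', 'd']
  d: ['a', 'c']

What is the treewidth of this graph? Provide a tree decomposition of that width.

Treewidth 2.
One optimal decomposition is:
Bags: B1 = {a, b, c}  B2 = {a, c, d}
Tree: B1–B2

Every bag has size at most 3, so the width is 3 − 1 = 2 and tw(G) ≤ 2. On the other hand G contains the 3-clique {a, c, d}. A clique must lie in a single bag of any decomposition, so no decomposition can have width below 2. Combining the bounds, tw(G) = 2.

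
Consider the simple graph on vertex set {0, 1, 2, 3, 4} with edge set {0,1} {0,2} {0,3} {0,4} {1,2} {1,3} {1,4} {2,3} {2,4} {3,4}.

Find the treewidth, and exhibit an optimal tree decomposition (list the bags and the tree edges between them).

With just one bag of size 5, the width is 5 − 1 = 4, so tw(G) ≤ 4. On the other hand G contains the 5-clique {0, 1, 2, 3, 4}. A clique must lie in a single bag of any decomposition, so no decomposition can have width below 4. Combining the bounds, tw(G) = 4.

Treewidth 4.
Bags: B1 = {0, 1, 2, 3, 4}
Tree: (single bag)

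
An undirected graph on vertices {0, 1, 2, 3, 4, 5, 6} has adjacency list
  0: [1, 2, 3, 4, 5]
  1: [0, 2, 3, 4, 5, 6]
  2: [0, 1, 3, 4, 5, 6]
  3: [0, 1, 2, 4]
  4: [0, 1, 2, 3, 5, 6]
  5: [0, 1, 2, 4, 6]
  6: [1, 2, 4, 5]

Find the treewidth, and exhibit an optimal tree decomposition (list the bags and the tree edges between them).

The largest bag has 5 vertices, giving width 4; this decomposition certifies tw(G) ≤ 4. For the lower bound, the 5 vertices {0, 1, 2, 3, 4} are pairwise adjacent, and any tree decomposition puts a clique entirely inside one bag — forcing width ≥ 4. The upper and lower bounds meet at 4, so that is the treewidth.

Treewidth 4.
One optimal decomposition is:
Bags: B1 = {0, 1, 2, 4, 5}  B2 = {1, 2, 4, 5, 6}  B3 = {0, 1, 2, 3, 4}
Tree: B1–B2, B1–B3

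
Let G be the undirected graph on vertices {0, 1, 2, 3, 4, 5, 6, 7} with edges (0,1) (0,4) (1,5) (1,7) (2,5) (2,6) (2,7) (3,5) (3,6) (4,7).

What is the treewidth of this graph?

A width-2 tree decomposition is:
Bags: B1 = {0, 1, 4}  B2 = {1, 4, 7}  B3 = {1, 5, 7}  B4 = {2, 5, 7}  B5 = {2, 3, 5}  B6 = {2, 3, 6}
Tree: B1–B2, B2–B3, B3–B4, B4–B5, B5–B6
The largest bag has 3 vertices, giving width 2; this decomposition certifies tw(G) ≤ 2. Since 0–4–7–1–0 is a cycle in G, G is not acyclic. Forests are exactly the graphs of treewidth ≤ 1, so tw(G) ≥ 2. The upper and lower bounds meet at 2, so that is the treewidth.

2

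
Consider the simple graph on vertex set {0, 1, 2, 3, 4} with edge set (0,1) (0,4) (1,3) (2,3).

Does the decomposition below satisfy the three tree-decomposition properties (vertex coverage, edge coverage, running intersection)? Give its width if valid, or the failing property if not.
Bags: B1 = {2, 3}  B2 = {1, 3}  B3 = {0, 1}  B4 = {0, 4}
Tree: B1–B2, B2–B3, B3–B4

Vertex coverage: the bags together contain {0, 1, 2, 3, 4}, the full vertex set. Edge coverage: each edge of G has both endpoints in at least one bag. Running intersection: for every vertex, the bags containing it form a connected subtree. All three properties hold, so this is a valid tree decomposition of width max|bag| − 1 = 1, and hence tw(G) ≤ 1.

Yes; width 1.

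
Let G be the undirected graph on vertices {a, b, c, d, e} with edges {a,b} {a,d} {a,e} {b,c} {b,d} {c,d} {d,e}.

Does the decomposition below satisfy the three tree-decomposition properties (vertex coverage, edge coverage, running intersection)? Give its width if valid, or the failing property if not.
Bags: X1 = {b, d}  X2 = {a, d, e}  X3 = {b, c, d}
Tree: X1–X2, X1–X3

No — edge (a,b) lies in no bag.

A tree decomposition must satisfy three properties: every vertex lies in some bag; for every edge, both endpoints lie together in some bag; and for every vertex, the bags containing it form a connected subtree. Here edge (a,b) lies in no bag, so the decomposition is invalid.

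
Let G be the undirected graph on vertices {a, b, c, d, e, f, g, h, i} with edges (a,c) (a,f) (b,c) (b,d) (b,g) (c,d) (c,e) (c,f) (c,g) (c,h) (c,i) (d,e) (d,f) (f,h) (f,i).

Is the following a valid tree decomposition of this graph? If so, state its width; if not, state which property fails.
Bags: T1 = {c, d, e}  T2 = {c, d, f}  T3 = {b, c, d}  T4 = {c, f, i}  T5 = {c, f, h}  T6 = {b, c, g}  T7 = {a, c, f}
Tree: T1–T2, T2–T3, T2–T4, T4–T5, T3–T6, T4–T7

Every vertex of G appears in some bag (union = {a, b, c, d, e, f, g, h, i}); every edge is covered by a bag; and for each vertex v the set of bags containing v is connected in the bag tree. The decomposition is therefore valid. The largest bag has 3 vertices, so the width is 2.

Yes; width 2.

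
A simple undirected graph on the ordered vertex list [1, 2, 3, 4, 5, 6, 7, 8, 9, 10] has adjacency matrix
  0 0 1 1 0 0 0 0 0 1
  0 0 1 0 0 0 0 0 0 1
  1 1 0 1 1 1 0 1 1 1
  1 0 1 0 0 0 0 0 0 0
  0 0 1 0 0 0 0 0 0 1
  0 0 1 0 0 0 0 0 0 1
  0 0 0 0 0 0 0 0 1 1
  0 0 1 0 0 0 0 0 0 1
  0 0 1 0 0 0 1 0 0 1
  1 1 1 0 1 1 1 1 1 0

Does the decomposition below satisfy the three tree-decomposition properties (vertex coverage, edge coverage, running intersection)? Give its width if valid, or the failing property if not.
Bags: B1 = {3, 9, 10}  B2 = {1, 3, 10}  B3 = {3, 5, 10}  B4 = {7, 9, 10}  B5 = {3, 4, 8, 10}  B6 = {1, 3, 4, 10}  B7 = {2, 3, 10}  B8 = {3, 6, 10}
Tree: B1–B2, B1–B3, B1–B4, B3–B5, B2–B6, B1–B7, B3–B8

No — bags containing vertex 4 are not connected in the tree.

A tree decomposition must satisfy three properties: every vertex lies in some bag; for every edge, both endpoints lie together in some bag; and for every vertex, the bags containing it form a connected subtree. Here bags containing vertex 4 are not connected in the tree, so the decomposition is invalid.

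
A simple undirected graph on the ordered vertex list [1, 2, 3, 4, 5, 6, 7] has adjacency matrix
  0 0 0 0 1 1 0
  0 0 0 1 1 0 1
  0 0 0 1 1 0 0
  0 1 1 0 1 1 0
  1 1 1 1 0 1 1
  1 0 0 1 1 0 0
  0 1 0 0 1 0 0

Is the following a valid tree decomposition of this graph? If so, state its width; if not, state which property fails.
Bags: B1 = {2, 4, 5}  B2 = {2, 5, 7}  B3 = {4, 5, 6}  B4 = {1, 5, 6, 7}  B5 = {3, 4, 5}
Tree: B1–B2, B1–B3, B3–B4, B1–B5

No — bags containing vertex 7 are not connected in the tree.

A tree decomposition must satisfy three properties: every vertex lies in some bag; for every edge, both endpoints lie together in some bag; and for every vertex, the bags containing it form a connected subtree. Here bags containing vertex 7 are not connected in the tree, so the decomposition is invalid.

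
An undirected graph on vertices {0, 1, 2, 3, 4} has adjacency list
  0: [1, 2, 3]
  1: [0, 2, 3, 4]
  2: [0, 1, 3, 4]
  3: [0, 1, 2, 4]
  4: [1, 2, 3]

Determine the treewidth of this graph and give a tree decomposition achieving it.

The largest bag has 4 vertices, giving width 3; this decomposition certifies tw(G) ≤ 3. Conversely, {0, 1, 2, 3} is a clique of size 4, and the vertices of any clique must share a bag in every tree decomposition; so some bag has ≥ 4 vertices and tw(G) ≥ 3. Combining the bounds, tw(G) = 3.

Treewidth 3.
One optimal decomposition is:
Bags: B1 = {0, 1, 2, 3}  B2 = {1, 2, 3, 4}
Tree: B1–B2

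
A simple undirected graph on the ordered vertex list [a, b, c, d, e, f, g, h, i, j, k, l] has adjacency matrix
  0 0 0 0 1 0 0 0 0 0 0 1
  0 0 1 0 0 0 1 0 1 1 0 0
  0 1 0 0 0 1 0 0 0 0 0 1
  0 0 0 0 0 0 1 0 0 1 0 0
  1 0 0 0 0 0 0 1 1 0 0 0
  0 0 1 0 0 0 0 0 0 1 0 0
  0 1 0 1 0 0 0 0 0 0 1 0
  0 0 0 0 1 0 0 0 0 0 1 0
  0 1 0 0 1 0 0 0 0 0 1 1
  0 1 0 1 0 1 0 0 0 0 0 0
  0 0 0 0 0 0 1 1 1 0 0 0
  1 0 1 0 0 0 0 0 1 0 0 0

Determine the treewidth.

A width-3 tree decomposition is:
Bags: B1 = {d, f, g, j}  B2 = {b, f, g, j}  B3 = {b, c, f, g}  B4 = {b, c, g, k}  B5 = {b, c, i, k}  B6 = {c, i, k, l}  B7 = {h, i, k, l}  B8 = {e, h, i, l}  B9 = {a, e, h, l}
Tree: B1–B2, B2–B3, B3–B4, B4–B5, B5–B6, B6–B7, B7–B8, B8–B9
The largest bag has 4 vertices, giving width 3; this decomposition certifies tw(G) ≤ 3. For the lower bound: the 4 vertex sets {d,f,j}, {g}, {b}, {c,i,k,l} are disjoint, each induces a connected subgraph, and every pair is joined by at least one edge of G. Contracting each set to a single vertex therefore yields K_{4} as a minor, and since treewidth is minor-monotone, tw(G) ≥ tw(K_{4}) = 3. Combining the bounds, tw(G) = 3.

3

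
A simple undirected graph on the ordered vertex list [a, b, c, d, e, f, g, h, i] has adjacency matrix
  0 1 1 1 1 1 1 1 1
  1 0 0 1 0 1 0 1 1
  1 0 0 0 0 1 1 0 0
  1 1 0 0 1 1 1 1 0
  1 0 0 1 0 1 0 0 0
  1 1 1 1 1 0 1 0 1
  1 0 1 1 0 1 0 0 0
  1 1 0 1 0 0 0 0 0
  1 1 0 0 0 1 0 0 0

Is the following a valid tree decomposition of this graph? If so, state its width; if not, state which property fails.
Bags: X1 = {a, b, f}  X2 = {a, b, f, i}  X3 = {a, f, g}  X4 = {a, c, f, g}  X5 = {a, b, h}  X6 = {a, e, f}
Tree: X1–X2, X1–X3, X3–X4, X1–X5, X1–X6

A tree decomposition must satisfy three properties: every vertex lies in some bag; for every edge, both endpoints lie together in some bag; and for every vertex, the bags containing it form a connected subtree. Here vertex d appears in no bag, so the decomposition is invalid.

No — vertex d appears in no bag.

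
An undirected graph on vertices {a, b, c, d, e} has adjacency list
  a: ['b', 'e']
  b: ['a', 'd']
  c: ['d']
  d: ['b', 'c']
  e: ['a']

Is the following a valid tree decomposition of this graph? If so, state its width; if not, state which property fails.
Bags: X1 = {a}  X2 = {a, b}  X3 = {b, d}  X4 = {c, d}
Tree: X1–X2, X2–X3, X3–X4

A tree decomposition must satisfy three properties: every vertex lies in some bag; for every edge, both endpoints lie together in some bag; and for every vertex, the bags containing it form a connected subtree. Here vertex e appears in no bag, so the decomposition is invalid.

No — vertex e appears in no bag.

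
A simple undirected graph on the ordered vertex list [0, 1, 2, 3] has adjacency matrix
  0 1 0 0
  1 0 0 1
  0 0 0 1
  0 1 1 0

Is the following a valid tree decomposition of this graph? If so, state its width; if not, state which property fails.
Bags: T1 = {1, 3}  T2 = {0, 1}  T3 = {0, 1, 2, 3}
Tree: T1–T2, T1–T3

No — bags containing vertex 0 are not connected in the tree.

A tree decomposition must satisfy three properties: every vertex lies in some bag; for every edge, both endpoints lie together in some bag; and for every vertex, the bags containing it form a connected subtree. Here bags containing vertex 0 are not connected in the tree, so the decomposition is invalid.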